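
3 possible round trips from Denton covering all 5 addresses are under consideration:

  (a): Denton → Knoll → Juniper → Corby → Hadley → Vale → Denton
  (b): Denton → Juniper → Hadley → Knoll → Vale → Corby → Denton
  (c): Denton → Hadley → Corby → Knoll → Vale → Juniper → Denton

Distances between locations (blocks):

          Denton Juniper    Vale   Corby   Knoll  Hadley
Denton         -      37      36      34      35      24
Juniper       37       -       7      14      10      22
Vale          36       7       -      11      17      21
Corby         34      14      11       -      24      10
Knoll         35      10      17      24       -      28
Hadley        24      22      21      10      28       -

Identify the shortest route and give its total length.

(a): 35 + 10 + 14 + 10 + 21 + 36 = 126
(b): 37 + 22 + 28 + 17 + 11 + 34 = 149
(c): 24 + 10 + 24 + 17 + 7 + 37 = 119

Shortest is (c), total 119 blocks.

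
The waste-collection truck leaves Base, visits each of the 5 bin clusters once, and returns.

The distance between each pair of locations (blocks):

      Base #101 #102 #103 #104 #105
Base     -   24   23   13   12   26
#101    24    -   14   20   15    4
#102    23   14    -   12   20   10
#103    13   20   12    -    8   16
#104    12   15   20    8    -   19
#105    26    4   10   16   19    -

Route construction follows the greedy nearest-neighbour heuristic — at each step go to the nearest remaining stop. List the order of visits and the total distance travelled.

Total distance 70 blocks via the nearest-neighbour route Base → #104 → #103 → #102 → #105 → #101 → Base.

From Base: distances to unvisited — #104=12, #103=13, #102=23, #101=24, #105=26. Nearest is #104 (12).
From #104: distances to unvisited — #103=8, #101=15, #105=19, #102=20. Nearest is #103 (8).
From #103: distances to unvisited — #102=12, #105=16, #101=20. Nearest is #102 (12).
From #102: distances to unvisited — #105=10, #101=14. Nearest is #105 (10).
From #105: distances to unvisited — #101=4. Nearest is #101 (4).
Return #101→Base: 24.
Total = 12 + 8 + 12 + 10 + 4 + 24 = 70.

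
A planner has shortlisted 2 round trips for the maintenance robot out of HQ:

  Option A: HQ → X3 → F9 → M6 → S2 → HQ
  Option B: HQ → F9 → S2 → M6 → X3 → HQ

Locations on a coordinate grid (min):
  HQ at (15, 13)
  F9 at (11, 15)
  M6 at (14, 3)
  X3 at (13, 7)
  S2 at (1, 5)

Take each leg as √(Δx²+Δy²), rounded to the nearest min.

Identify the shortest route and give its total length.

Option A: 6 + 8 + 12 + 13 + 16 = 55
Option B: 4 + 14 + 13 + 4 + 6 = 41

41 min — Option B is the shortest.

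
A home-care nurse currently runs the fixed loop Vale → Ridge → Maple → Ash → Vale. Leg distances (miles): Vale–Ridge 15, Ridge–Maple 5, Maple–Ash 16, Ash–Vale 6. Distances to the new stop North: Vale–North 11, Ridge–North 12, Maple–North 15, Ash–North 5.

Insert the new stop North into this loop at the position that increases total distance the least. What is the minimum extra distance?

Adding 4 miles by placing North on the Maple–Ash leg.

Insertion cost between consecutive stops i–j is d(i,North) + d(North,j) − d(i,j):
  between Vale and Ridge: 11 + 12 − 15 = 8
  between Ridge and Maple: 12 + 15 − 5 = 22
  between Maple and Ash: 15 + 5 − 16 = 4
  between Ash and Vale: 5 + 11 − 6 = 10
Cheapest insertion is between Maple and Ash, adding 4.
New total = 42 + 4 = 46.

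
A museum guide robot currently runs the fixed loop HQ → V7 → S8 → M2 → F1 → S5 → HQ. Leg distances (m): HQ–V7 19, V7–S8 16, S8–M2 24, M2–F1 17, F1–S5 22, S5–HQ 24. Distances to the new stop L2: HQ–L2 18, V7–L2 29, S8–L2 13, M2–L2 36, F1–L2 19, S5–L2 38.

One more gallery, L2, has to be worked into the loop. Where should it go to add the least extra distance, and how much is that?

Insertion cost between consecutive stops i–j is d(i,L2) + d(L2,j) − d(i,j):
  between HQ and V7: 18 + 29 − 19 = 28
  between V7 and S8: 29 + 13 − 16 = 26
  between S8 and M2: 13 + 36 − 24 = 25
  between M2 and F1: 36 + 19 − 17 = 38
  between F1 and S5: 19 + 38 − 22 = 35
  between S5 and HQ: 38 + 18 − 24 = 32
Cheapest insertion is between S8 and M2, adding 25.
New total = 122 + 25 = 147.

Minimum extra distance: 25 m, inserting L2 between S8 and M2.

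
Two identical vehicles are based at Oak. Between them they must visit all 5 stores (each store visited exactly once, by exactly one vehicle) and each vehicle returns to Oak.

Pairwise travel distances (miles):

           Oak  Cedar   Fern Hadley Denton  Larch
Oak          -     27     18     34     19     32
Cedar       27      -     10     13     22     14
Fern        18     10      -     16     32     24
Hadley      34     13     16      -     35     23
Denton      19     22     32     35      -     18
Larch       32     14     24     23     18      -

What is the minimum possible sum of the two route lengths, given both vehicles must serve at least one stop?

131 miles — the smallest possible combined total.

Try each way of splitting the stops between the two vehicles (each non-empty) and, for each split, find the best tour for each vehicle:
  {Cedar} + {Fern, Hadley, Denton, Larch}: 54 + 94 = 148
  {Fern} + {Cedar, Hadley, Denton, Larch}: 36 + 98 = 134
  {Cedar, Fern} + {Hadley, Denton, Larch}: 55 + 94 = 149
  {Hadley} + {Cedar, Fern, Denton, Larch}: 68 + 79 = 147
  {Cedar, Hadley} + {Fern, Denton, Larch}: 74 + 79 = 153
  {Fern, Hadley} + {Cedar, Denton, Larch}: 68 + 78 = 146
  … (15 splits in total)
  {Denton} + {Cedar, Fern, Hadley, Larch}: 38 + 93 = 131  ← best
Best: vehicle 1 Oak → Denton → Oak = 38; vehicle 2 Oak → Fern → Hadley → Cedar → Larch → Oak = 93; combined 131.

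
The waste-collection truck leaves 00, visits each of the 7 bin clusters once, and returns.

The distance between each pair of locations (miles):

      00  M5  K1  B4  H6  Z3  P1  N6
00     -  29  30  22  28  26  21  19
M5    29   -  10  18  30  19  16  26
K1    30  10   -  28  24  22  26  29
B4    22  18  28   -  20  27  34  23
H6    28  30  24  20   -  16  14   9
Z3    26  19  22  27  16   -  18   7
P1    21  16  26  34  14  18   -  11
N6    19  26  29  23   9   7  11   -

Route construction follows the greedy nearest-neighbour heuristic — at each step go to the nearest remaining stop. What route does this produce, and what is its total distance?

Total distance 132 miles via the nearest-neighbour route 00 → N6 → Z3 → H6 → P1 → M5 → K1 → B4 → 00.

At 00 the remaining stops are N6 19, P1 21, B4 22, Z3 26, H6 28, M5 29, K1 30; go to N6.
At N6 the remaining stops are Z3 7, H6 9, P1 11, B4 23, M5 26, K1 29; go to Z3.
At Z3 the remaining stops are H6 16, P1 18, M5 19, K1 22, B4 27; go to H6.
At H6 the remaining stops are P1 14, B4 20, K1 24, M5 30; go to P1.
At P1 the remaining stops are M5 16, K1 26, B4 34; go to M5.
At M5 the remaining stops are K1 10, B4 18; go to K1.
At K1 the remaining stops are B4 28; go to B4.
Return B4→00: 22.
Total = 19 + 7 + 16 + 14 + 16 + 10 + 28 + 22 = 132.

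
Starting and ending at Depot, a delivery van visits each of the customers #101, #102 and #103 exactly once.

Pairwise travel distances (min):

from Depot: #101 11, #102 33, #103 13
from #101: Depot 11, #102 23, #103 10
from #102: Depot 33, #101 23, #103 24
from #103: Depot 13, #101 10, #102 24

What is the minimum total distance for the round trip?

71 min — the shortest possible round trip.

There are 3 distinct closed tours to check (reversals are equivalent).
Depot→#101→#102→#103→Depot: 11+23+24+13 = 71
Depot→#101→#103→#102→Depot: 11+10+24+33 = 78
Depot→#102→#101→#103→Depot: 33+23+10+13 = 79
The minimum is 71.
One optimal route: Depot → #101 → #102 → #103 → Depot (or its reverse).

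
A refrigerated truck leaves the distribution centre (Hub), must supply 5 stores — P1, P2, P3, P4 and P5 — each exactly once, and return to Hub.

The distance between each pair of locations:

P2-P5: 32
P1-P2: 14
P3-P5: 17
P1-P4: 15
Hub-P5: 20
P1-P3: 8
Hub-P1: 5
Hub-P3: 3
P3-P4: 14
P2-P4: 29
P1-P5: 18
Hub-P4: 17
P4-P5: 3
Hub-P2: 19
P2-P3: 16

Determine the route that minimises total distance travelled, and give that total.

Minimum total distance: 71.

With 5 stops there are 5!/2 = 60 distinct round trips (a route and its reverse cost the same).
Hub-P1-P2-P3-P4-P5-Hub: 5+14+16+14+3+20 = 72
Hub-P1-P2-P3-P5-P4-Hub: 5+14+16+17+3+17 = 72
Hub-P1-P2-P4-P3-P5-Hub: 5+14+29+14+17+20 = 99
Hub-P1-P2-P4-P5-P3-Hub: 5+14+29+3+17+3 = 71
Hub-P1-P2-P5-P3-P4-Hub: 5+14+32+17+14+17 = 99
Hub-P1-P2-P5-P4-P3-Hub: 5+14+32+3+14+3 = 71
Hub-P1-P3-P2-P4-P5-Hub: 5+8+16+29+3+20 = 81
Hub-P1-P3-P2-P5-P4-Hub: 5+8+16+32+3+17 = 81
Hub-P1-P3-P4-P2-P5-Hub: 5+8+14+29+32+20 = 108
Hub-P1-P3-P4-P5-P2-Hub: 5+8+14+3+32+19 = 81
Hub-P1-P3-P5-P2-P4-Hub: 5+8+17+32+29+17 = 108
Hub-P1-P3-P5-P4-P2-Hub: 5+8+17+3+29+19 = 81
Hub-P1-P4-P2-P3-P5-Hub: 5+15+29+16+17+20 = 102
Hub-P1-P4-P2-P5-P3-Hub: 5+15+29+32+17+3 = 101
… (46 more)
The minimum is 71.
One optimal route: Hub → P1 → P2 → P4 → P5 → P3 → Hub (or its reverse).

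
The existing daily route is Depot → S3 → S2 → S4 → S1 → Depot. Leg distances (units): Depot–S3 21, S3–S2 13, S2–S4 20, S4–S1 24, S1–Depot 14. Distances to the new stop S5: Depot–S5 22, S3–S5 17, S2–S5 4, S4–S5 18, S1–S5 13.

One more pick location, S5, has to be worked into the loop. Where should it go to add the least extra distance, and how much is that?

Insertion cost between consecutive stops i–j is d(i,S5) + d(S5,j) − d(i,j):
  between Depot and S3: 22 + 17 − 21 = 18
  between S3 and S2: 17 + 4 − 13 = 8
  between S2 and S4: 4 + 18 − 20 = 2
  between S4 and S1: 18 + 13 − 24 = 7
  between S1 and Depot: 13 + 22 − 14 = 21
Cheapest insertion is between S2 and S4, adding 2.
New total = 92 + 2 = 94.

+2 — insert S5 between S2 and S4.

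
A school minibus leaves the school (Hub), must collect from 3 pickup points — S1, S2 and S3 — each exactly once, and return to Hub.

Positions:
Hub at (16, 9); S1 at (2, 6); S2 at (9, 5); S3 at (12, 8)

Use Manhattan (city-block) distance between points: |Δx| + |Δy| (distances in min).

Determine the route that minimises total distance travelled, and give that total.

There are 3 distinct closed tours to check (reversals are equivalent).
Hub-S1-S2-S3-Hub: 17+8+6+5 = 36
Hub-S1-S3-S2-Hub: 17+12+6+11 = 46
Hub-S2-S1-S3-Hub: 11+8+12+5 = 36
The minimum is 36.
One optimal route: Hub → S1 → S2 → S3 → Hub (or its reverse).

36 min — the shortest possible round trip.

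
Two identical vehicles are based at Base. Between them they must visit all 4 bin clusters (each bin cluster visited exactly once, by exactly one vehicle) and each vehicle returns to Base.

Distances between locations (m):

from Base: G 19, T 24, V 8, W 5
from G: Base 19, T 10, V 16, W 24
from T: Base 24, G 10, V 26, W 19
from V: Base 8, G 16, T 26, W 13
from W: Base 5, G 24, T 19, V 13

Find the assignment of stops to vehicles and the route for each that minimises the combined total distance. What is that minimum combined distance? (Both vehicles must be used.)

Check every non-empty split of the stops between the two vehicles; for each half take its own optimal tour:
  {G} + {T, V, W}: 38 + 58 = 96
  {T} + {G, V, W}: 48 + 53 = 101
  {G, T} + {V, W}: 53 + 26 = 79
  {V} + {G, T, W}: 16 + 53 = 69
  {G, V} + {T, W}: 43 + 48 = 91
  {T, V} + {G, W}: 58 + 48 = 106
  … (7 splits in total)
  {G, T, V} + {W}: 58 + 10 = 68  ← best
Best: vehicle 1 Base → T → G → V → Base = 58; vehicle 2 Base → W → Base = 10; combined 68.

Minimum combined distance: 68 m.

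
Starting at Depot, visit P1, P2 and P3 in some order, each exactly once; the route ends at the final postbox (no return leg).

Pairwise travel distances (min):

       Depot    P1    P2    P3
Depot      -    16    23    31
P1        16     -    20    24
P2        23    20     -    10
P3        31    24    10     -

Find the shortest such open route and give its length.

There are 3! = 6 possible orderings.
Depot → P1 → P2 → P3: 16+20+10 = 46
Depot → P1 → P3 → P2: 16+24+10 = 50
Depot → P2 → P1 → P3: 23+20+24 = 67
Depot → P2 → P3 → P1: 23+10+24 = 57
Depot → P3 → P1 → P2: 31+24+20 = 75
Depot → P3 → P2 → P1: 31+10+20 = 61
The minimum is 46.
One shortest path: Depot → P1 → P2 → P3.

46 min — the minimum one-way total.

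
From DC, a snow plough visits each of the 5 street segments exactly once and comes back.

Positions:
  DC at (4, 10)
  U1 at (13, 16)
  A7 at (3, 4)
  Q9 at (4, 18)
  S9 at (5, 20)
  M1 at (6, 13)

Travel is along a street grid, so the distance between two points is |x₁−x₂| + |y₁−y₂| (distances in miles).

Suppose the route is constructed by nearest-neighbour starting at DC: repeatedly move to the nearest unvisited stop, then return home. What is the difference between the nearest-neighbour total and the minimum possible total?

From DC: M1=5, A7=7, Q9=8, S9=11, U1=15 → choose M1 (5).
From M1: Q9=7, S9=8, U1=10, A7=12 → choose Q9 (7).
From Q9: S9=3, U1=11, A7=15 → choose S9 (3).
From S9: U1=12, A7=18 → choose U1 (12).
From U1: A7=22 → choose A7 (22).
NN route DC → M1 → Q9 → S9 → U1 → A7 → DC costs 56.
Optimal: DC → A7 → Q9 → S9 → U1 → M1 → DC costs 52 (by enumerating all 60 distinct tours).
Excess = 56 − 52 = 4.

4 miles longer than the optimal tour.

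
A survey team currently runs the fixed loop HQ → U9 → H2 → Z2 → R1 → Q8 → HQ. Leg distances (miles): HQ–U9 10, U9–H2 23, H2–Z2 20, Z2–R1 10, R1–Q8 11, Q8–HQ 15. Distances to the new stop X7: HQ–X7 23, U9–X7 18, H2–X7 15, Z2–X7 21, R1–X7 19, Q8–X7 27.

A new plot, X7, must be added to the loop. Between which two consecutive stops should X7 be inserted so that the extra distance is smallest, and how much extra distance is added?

+10 miles — insert X7 between U9 and H2.

Insertion cost between consecutive stops i–j is d(i,X7) + d(X7,j) − d(i,j):
  between HQ and U9: 23 + 18 − 10 = 31
  between U9 and H2: 18 + 15 − 23 = 10
  between H2 and Z2: 15 + 21 − 20 = 16
  between Z2 and R1: 21 + 19 − 10 = 30
  between R1 and Q8: 19 + 27 − 11 = 35
  between Q8 and HQ: 27 + 23 − 15 = 35
Cheapest insertion is between U9 and H2, adding 10.
New total = 89 + 10 = 99.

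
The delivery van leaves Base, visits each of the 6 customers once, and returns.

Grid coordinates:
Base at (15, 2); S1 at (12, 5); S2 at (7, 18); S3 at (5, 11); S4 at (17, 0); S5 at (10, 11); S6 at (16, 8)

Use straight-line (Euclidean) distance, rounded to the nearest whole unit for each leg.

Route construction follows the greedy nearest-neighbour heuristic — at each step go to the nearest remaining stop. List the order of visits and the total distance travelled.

Nearest-neighbour total = 52; route Base → S4 → S1 → S6 → S5 → S3 → S2 → Base.

From Base: distances to unvisited — S4=3, S1=4, S6=6, S5=10, S3=13, S2=18. Nearest is S4 (3).
From S4: distances to unvisited — S1=7, S6=8, S5=13, S3=16, S2=21. Nearest is S1 (7).
From S1: distances to unvisited — S6=5, S5=6, S3=9, S2=14. Nearest is S6 (5).
From S6: distances to unvisited — S5=7, S3=11, S2=13. Nearest is S5 (7).
From S5: distances to unvisited — S3=5, S2=8. Nearest is S3 (5).
From S3: distances to unvisited — S2=7. Nearest is S2 (7).
Return S2→Base: 18.
Total = 3 + 7 + 5 + 7 + 5 + 7 + 18 = 52.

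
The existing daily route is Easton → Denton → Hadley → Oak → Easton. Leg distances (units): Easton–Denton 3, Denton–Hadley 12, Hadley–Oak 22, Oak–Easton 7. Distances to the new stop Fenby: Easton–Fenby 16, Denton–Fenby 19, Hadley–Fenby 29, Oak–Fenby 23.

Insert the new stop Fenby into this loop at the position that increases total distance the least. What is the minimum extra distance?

+30 — insert Fenby between Hadley and Oak.

Insertion cost between consecutive stops i–j is d(i,Fenby) + d(Fenby,j) − d(i,j):
  between Easton and Denton: 16 + 19 − 3 = 32
  between Denton and Hadley: 19 + 29 − 12 = 36
  between Hadley and Oak: 29 + 23 − 22 = 30
  between Oak and Easton: 23 + 16 − 7 = 32
Cheapest insertion is between Hadley and Oak, adding 30.
New total = 44 + 30 = 74.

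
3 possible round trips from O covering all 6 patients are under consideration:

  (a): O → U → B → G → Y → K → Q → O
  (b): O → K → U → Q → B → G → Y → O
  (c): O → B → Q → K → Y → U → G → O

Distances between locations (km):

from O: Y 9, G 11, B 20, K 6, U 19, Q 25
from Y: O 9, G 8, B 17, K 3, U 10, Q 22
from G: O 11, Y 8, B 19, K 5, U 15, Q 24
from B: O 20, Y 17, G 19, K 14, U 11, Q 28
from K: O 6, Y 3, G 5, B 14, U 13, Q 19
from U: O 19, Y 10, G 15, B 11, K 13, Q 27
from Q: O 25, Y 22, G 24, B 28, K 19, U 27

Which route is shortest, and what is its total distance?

(a): 19 + 11 + 19 + 8 + 3 + 19 + 25 = 104
(b): 6 + 13 + 27 + 28 + 19 + 8 + 9 = 110
(c): 20 + 28 + 19 + 3 + 10 + 15 + 11 = 106

Shortest is (a), total 104 km.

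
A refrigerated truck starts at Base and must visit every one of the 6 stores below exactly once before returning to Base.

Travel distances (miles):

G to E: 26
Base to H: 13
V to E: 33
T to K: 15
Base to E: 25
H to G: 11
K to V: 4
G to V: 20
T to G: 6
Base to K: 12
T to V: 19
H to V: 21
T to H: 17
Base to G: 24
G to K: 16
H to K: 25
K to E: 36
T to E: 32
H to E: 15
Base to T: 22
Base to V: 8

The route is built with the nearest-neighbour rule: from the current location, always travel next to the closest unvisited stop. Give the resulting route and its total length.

At Base the remaining stops are V 8, K 12, H 13, T 22, G 24, E 25; go to V.
At V the remaining stops are K 4, T 19, G 20, H 21, E 33; go to K.
At K the remaining stops are T 15, G 16, H 25, E 36; go to T.
At T the remaining stops are G 6, H 17, E 32; go to G.
At G the remaining stops are H 11, E 26; go to H.
At H the remaining stops are E 15; go to E.
Return E→Base: 25.
Total = 8 + 4 + 15 + 6 + 11 + 15 + 25 = 84.

Nearest-neighbour total = 84 miles; route Base → V → K → T → G → H → E → Base.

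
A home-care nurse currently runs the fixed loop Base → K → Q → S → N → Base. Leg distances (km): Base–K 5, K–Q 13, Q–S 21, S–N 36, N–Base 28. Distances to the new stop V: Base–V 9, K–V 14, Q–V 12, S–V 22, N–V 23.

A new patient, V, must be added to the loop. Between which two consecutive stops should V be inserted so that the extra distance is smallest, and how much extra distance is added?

Insertion cost between consecutive stops i–j is d(i,V) + d(V,j) − d(i,j):
  between Base and K: 9 + 14 − 5 = 18
  between K and Q: 14 + 12 − 13 = 13
  between Q and S: 12 + 22 − 21 = 13
  between S and N: 22 + 23 − 36 = 9
  between N and Base: 23 + 9 − 28 = 4
Cheapest insertion is between N and Base, adding 4.
New total = 103 + 4 = 107.

Adding 4 km by placing V on the N–Base leg.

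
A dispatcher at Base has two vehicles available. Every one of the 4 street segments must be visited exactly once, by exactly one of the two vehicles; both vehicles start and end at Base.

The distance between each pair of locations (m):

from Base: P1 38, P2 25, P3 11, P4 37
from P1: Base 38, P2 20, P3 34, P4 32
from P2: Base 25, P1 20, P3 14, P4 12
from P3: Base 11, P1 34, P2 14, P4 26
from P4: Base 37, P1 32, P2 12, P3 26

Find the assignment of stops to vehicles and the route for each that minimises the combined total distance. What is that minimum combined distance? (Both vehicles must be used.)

Try each way of splitting the stops between the two vehicles (each non-empty) and, for each split, find the best tour for each vehicle:
  {P1} + {P2, P3, P4}: 76 + 74 = 150
  {P2} + {P1, P3, P4}: 50 + 107 = 157
  {P1, P2} + {P3, P4}: 83 + 74 = 157
  {P3} + {P1, P2, P4}: 22 + 107 = 129
  {P1, P3} + {P2, P4}: 83 + 74 = 157
  {P2, P3} + {P1, P4}: 50 + 107 = 157
  … (7 splits in total)
Best: vehicle 1 Base → P3 → Base = 22; vehicle 2 Base → P1 → P2 → P4 → Base = 107; combined 129.

Minimum combined distance: 129 m.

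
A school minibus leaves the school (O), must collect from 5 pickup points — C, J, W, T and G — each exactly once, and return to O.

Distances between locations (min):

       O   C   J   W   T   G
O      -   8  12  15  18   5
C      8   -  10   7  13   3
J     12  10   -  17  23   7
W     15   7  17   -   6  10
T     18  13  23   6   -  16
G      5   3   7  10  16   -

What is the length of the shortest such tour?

Shortest round trip = 53 min.

There are 60 distinct closed tours to check (reversals are equivalent).
O - C - J - W - T - G - O: 8+10+17+6+16+5 = 62
O - C - J - W - G - T - O: 8+10+17+10+16+18 = 79
O - C - J - T - W - G - O: 8+10+23+6+10+5 = 62
O - C - J - T - G - W - O: 8+10+23+16+10+15 = 82
O - C - J - G - W - T - O: 8+10+7+10+6+18 = 59
O - C - J - G - T - W - O: 8+10+7+16+6+15 = 62
O - C - W - J - T - G - O: 8+7+17+23+16+5 = 76
O - C - W - J - G - T - O: 8+7+17+7+16+18 = 73
O - C - W - T - J - G - O: 8+7+6+23+7+5 = 56
O - C - W - T - G - J - O: 8+7+6+16+7+12 = 56
O - C - W - G - J - T - O: 8+7+10+7+23+18 = 73
O - C - W - G - T - J - O: 8+7+10+16+23+12 = 76
O - C - T - J - W - G - O: 8+13+23+17+10+5 = 76
O - C - T - J - G - W - O: 8+13+23+7+10+15 = 76
… (46 more)
O - J - G - C - W - T - O: 12+7+3+7+6+18 = 53  ← best
The minimum is 53.
One optimal route: O → J → G → C → W → T → O (or its reverse).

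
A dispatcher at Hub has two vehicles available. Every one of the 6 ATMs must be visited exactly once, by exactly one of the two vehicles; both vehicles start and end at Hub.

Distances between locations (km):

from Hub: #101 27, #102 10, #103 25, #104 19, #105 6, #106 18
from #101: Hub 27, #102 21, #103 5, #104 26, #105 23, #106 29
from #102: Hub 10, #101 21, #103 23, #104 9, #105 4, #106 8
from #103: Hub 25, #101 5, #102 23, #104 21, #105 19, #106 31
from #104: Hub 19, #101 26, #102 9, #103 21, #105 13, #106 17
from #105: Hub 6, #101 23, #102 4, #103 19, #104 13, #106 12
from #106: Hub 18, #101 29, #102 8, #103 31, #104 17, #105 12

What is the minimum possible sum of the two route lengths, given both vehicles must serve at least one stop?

Try each way of splitting the stops between the two vehicles (each non-empty) and, for each split, find the best tour for each vehicle:
  {#101} + {#102, #103, #104, #105, #106}: 54 + 81 = 135
  {#102} + {#101, #103, #104, #105, #106}: 20 + 88 = 108
  {#101, #102} + {#103, #104, #105, #106}: 58 + 81 = 139
  {#103} + {#101, #102, #104, #105, #106}: 50 + 88 = 138
  {#101, #103} + {#102, #104, #105, #106}: 57 + 54 = 111
  {#102, #103} + {#101, #104, #105, #106}: 58 + 88 = 146
  … (31 splits in total)
  {#105} + {#101, #102, #103, #104, #106}: 12 + 88 = 100  ← best
Best: vehicle 1 Hub → #105 → Hub = 12; vehicle 2 Hub → #101 → #103 → #104 → #102 → #106 → Hub = 88; combined 100.

100 km — the smallest possible combined total.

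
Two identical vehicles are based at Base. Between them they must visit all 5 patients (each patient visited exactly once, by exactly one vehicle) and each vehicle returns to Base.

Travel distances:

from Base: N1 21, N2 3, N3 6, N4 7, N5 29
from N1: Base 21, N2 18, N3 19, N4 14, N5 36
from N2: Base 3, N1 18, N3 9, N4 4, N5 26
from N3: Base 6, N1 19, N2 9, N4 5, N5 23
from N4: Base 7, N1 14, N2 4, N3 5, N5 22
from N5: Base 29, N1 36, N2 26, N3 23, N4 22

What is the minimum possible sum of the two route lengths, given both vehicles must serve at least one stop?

92 — the smallest possible combined total.

There are 2^4 − 1 = 15 ways to divide the 5 stops into two non-empty groups. For each, the best each vehicle can do is its own shortest tour through its group:
  {N1} + {N2, N3, N4, N5}: 42 + 58 = 100
  {N2} + {N1, N3, N4, N5}: 6 + 86 = 92
  {N1, N2} + {N3, N4, N5}: 42 + 58 = 100
  {N3} + {N1, N2, N4, N5}: 12 + 86 = 98
  {N1, N3} + {N2, N4, N5}: 46 + 58 = 104
  {N2, N3} + {N1, N4, N5}: 18 + 86 = 104
  … (15 splits in total)
Best: vehicle 1 Base → N2 → Base = 6; vehicle 2 Base → N1 → N4 → N5 → N3 → Base = 86; combined 92.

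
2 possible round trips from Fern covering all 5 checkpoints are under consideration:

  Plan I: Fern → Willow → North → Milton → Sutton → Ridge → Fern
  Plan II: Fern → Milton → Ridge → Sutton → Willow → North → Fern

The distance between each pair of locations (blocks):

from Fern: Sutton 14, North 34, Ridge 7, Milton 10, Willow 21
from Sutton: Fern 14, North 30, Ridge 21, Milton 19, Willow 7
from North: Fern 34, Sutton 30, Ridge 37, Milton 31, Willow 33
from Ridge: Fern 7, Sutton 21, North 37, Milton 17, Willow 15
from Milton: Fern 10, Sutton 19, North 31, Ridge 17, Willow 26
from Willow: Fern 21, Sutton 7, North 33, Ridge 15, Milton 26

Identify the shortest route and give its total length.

Plan I: 21 + 33 + 31 + 19 + 21 + 7 = 132
Plan II: 10 + 17 + 21 + 7 + 33 + 34 = 122

122 blocks — Plan II is the shortest.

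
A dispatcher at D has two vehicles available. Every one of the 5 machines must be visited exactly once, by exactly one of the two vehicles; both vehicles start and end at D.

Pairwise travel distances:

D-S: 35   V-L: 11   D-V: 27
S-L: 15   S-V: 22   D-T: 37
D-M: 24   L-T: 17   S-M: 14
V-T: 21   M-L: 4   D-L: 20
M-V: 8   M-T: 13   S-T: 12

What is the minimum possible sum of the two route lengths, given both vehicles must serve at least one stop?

Check every non-empty split of the stops between the two vehicles; for each half take its own optimal tour:
  {S} + {M, V, L, T}: 70 + 85 = 155
  {M} + {S, V, L, T}: 48 + 95 = 143
  {S, M} + {V, L, T}: 73 + 85 = 158
  {V} + {S, M, L, T}: 54 + 84 = 138
  {S, V} + {M, L, T}: 84 + 74 = 158
  {M, V} + {S, L, T}: 59 + 84 = 143
  … (15 splits in total)
  {L} + {S, M, V, T}: 40 + 95 = 135  ← best
Best: vehicle 1 D → L → D = 40; vehicle 2 D → S → T → M → V → D = 95; combined 135.

135 — the smallest possible combined total.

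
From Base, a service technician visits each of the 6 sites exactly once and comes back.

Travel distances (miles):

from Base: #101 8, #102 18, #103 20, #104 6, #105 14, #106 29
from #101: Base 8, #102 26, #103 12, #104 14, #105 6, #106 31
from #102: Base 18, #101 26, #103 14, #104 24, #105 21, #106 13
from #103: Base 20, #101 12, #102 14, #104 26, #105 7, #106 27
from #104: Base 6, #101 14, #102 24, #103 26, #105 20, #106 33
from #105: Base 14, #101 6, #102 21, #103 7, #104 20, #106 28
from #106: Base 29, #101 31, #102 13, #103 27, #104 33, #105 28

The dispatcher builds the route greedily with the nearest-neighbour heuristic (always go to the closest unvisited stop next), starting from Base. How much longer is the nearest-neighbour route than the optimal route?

Base: #104=6, #101=8, #105=14, #102=18, #103=20, #106=29 ⇒ #104
#104: #101=14, #105=20, #102=24, #103=26, #106=33 ⇒ #101
#101: #105=6, #103=12, #102=26, #106=31 ⇒ #105
#105: #103=7, #102=21, #106=28 ⇒ #103
#103: #102=14, #106=27 ⇒ #102
#102: #106=13 ⇒ #106
NN route Base → #104 → #101 → #105 → #103 → #102 → #106 → Base costs 89.
Optimal: Base → #101 → #105 → #103 → #102 → #106 → #104 → Base costs 87 (by enumerating all 360 distinct tours).
Excess = 89 − 87 = 2.

Excess over optimum: 2 miles.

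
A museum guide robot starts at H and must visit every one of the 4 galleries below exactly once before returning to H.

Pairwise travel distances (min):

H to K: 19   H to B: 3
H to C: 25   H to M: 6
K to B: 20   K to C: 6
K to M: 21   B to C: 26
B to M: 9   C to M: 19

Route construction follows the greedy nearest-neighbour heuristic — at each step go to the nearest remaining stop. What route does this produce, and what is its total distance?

Nearest-neighbour total = 56 min; route H → B → M → C → K → H.

H → [B:3 / M:6 / K:19 / C:25] → B (3)
B → [M:9 / K:20 / C:26] → M (9)
M → [C:19 / K:21] → C (19)
C → [K:6] → K (6)
Return K→H: 19.
Total = 3 + 9 + 19 + 6 + 19 = 56.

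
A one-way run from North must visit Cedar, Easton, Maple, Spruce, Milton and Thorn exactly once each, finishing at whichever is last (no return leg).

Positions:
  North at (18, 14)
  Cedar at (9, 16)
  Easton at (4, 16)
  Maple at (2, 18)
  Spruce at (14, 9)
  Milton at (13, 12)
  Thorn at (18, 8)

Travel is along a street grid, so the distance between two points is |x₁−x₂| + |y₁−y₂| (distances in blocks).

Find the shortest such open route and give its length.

There are 6! = 720 possible orderings.
North→Cedar→Easton→Maple→Spruce→Milton→Thorn: 11+5+4+21+4+9 = 54
North→Cedar→Easton→Maple→Spruce→Thorn→Milton: 11+5+4+21+5+9 = 55
North→Cedar→Easton→Maple→Milton→Spruce→Thorn: 11+5+4+17+4+5 = 46
North→Cedar→Easton→Maple→Milton→Thorn→Spruce: 11+5+4+17+9+5 = 51
North→Cedar→Easton→Maple→Thorn→Spruce→Milton: 11+5+4+26+5+4 = 55
North→Cedar→Easton→Maple→Thorn→Milton→Spruce: 11+5+4+26+9+4 = 59
North→Cedar→Easton→Spruce→Maple→Milton→Thorn: 11+5+17+21+17+9 = 80
North→Cedar→Easton→Spruce→Maple→Thorn→Milton: 11+5+17+21+26+9 = 89
… (712 more)
North→Thorn→Spruce→Milton→Cedar→Easton→Maple: 6+5+4+8+5+4 = 32  ← best
The minimum is 32.
One shortest path: North → Thorn → Spruce → Milton → Cedar → Easton → Maple.

Shortest open route: 32 blocks.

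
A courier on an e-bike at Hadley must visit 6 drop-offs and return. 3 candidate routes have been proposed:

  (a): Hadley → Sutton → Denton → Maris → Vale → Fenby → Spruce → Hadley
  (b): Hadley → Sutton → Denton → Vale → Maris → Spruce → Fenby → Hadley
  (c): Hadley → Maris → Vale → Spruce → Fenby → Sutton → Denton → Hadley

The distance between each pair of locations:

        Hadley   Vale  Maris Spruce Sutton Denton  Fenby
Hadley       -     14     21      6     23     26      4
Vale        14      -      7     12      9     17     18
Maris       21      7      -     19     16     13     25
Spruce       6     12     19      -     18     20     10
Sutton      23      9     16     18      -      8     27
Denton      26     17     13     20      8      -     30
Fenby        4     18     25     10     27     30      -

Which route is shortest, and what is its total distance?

(a): 23 + 8 + 13 + 7 + 18 + 10 + 6 = 85
(b): 23 + 8 + 17 + 7 + 19 + 10 + 4 = 88
(c): 21 + 7 + 12 + 10 + 27 + 8 + 26 = 111

Shortest is (a), total 85.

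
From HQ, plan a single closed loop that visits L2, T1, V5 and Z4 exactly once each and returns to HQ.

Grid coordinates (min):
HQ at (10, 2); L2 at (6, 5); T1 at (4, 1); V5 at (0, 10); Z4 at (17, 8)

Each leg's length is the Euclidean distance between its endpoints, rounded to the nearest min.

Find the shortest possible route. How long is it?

There are 12 distinct closed tours to check (reversals are equivalent).
HQ-L2-T1-V5-Z4-HQ: 5+4+10+17+9 = 45
HQ-L2-T1-Z4-V5-HQ: 5+4+15+17+13 = 54
HQ-L2-V5-T1-Z4-HQ: 5+8+10+15+9 = 47
HQ-L2-V5-Z4-T1-HQ: 5+8+17+15+6 = 51
HQ-L2-Z4-T1-V5-HQ: 5+11+15+10+13 = 54
HQ-L2-Z4-V5-T1-HQ: 5+11+17+10+6 = 49
HQ-T1-L2-V5-Z4-HQ: 6+4+8+17+9 = 44
HQ-T1-L2-Z4-V5-HQ: 6+4+11+17+13 = 51
HQ-T1-V5-L2-Z4-HQ: 6+10+8+11+9 = 44
HQ-T1-Z4-L2-V5-HQ: 6+15+11+8+13 = 53
HQ-V5-L2-T1-Z4-HQ: 13+8+4+15+9 = 49
HQ-V5-T1-L2-Z4-HQ: 13+10+4+11+9 = 47
The minimum is 44.
One optimal route: HQ → T1 → L2 → V5 → Z4 → HQ (or its reverse).

Minimum total distance: 44 min.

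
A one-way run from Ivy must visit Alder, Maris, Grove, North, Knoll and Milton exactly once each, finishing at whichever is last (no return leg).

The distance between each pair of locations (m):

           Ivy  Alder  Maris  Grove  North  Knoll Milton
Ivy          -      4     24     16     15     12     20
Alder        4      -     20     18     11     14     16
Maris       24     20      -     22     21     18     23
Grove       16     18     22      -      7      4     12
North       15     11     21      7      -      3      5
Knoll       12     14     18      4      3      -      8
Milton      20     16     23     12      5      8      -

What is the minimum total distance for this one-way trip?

Shortest open route: 54 m.

There are 6! = 720 possible orderings.
Ivy→Alder→Maris→Grove→North→Knoll→Milton: 4+20+22+7+3+8 = 64
Ivy→Alder→Maris→Grove→North→Milton→Knoll: 4+20+22+7+5+8 = 66
Ivy→Alder→Maris→Grove→Knoll→North→Milton: 4+20+22+4+3+5 = 58
Ivy→Alder→Maris→Grove→Knoll→Milton→North: 4+20+22+4+8+5 = 63
Ivy→Alder→Maris→Grove→Milton→North→Knoll: 4+20+22+12+5+3 = 66
Ivy→Alder→Maris→Grove→Milton→Knoll→North: 4+20+22+12+8+3 = 69
Ivy→Alder→Maris→North→Grove→Knoll→Milton: 4+20+21+7+4+8 = 64
Ivy→Alder→Maris→North→Grove→Milton→Knoll: 4+20+21+7+12+8 = 72
… (712 more)
Ivy→Alder→North→Milton→Grove→Knoll→Maris: 4+11+5+12+4+18 = 54  ← best
The minimum is 54.
One shortest path: Ivy → Alder → North → Milton → Grove → Knoll → Maris.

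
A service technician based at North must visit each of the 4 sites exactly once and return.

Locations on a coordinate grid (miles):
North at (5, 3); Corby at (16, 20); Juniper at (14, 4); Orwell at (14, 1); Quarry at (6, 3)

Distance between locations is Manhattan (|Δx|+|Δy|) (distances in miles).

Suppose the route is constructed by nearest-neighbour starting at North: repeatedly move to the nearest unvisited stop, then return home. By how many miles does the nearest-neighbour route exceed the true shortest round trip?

The nearest-neighbour route is 2 miles longer than optimal.

North: Quarry=1, Juniper=10, Orwell=11, Corby=28 ⇒ Quarry
Quarry: Juniper=9, Orwell=10, Corby=27 ⇒ Juniper
Juniper: Orwell=3, Corby=18 ⇒ Orwell
Orwell: Corby=21 ⇒ Corby
NN route North → Quarry → Juniper → Orwell → Corby → North costs 62.
Optimal: North → Corby → Juniper → Orwell → Quarry → North costs 60 (by enumerating all 12 distinct tours).
Excess = 62 − 60 = 2.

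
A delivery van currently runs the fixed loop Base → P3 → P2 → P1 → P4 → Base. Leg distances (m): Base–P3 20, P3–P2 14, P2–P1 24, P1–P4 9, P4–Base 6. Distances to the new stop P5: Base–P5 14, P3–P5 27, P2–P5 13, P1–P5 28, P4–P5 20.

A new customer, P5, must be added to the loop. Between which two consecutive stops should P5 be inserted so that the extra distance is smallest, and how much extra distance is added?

Adding 17 m by placing P5 on the P2–P1 leg.

Insertion cost between consecutive stops i–j is d(i,P5) + d(P5,j) − d(i,j):
  between Base and P3: 14 + 27 − 20 = 21
  between P3 and P2: 27 + 13 − 14 = 26
  between P2 and P1: 13 + 28 − 24 = 17
  between P1 and P4: 28 + 20 − 9 = 39
  between P4 and Base: 20 + 14 − 6 = 28
Cheapest insertion is between P2 and P1, adding 17.
New total = 73 + 17 = 90.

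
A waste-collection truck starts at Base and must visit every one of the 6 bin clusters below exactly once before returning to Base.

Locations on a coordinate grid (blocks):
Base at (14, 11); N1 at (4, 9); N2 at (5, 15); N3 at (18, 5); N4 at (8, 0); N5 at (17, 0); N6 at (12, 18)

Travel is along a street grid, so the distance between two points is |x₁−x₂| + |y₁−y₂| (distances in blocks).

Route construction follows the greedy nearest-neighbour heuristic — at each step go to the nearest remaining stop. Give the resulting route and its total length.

64 blocks along Base → N6 → N2 → N1 → N4 → N5 → N3 → Base.

From Base: distances to unvisited — N6=9, N3=10, N1=12, N2=13, N5=14, N4=17. Nearest is N6 (9).
From N6: distances to unvisited — N2=10, N1=17, N3=19, N4=22, N5=23. Nearest is N2 (10).
From N2: distances to unvisited — N1=7, N4=18, N3=23, N5=27. Nearest is N1 (7).
From N1: distances to unvisited — N4=13, N3=18, N5=22. Nearest is N4 (13).
From N4: distances to unvisited — N5=9, N3=15. Nearest is N5 (9).
From N5: distances to unvisited — N3=6. Nearest is N3 (6).
Return N3→Base: 10.
Total = 9 + 10 + 7 + 13 + 9 + 6 + 10 = 64.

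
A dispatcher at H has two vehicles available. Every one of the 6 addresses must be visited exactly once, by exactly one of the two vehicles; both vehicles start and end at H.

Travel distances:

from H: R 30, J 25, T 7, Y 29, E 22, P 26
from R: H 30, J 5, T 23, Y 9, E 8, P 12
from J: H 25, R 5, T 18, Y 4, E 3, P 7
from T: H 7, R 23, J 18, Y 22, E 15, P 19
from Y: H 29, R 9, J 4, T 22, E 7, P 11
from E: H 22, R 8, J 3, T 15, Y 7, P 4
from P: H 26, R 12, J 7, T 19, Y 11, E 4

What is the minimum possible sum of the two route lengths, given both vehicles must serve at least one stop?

Minimum combined distance: 90.

Try each way of splitting the stops between the two vehicles (each non-empty) and, for each split, find the best tour for each vehicle:
  {R} + {J, T, Y, E, P}: 60 + 66 = 126
  {J} + {R, T, Y, E, P}: 50 + 76 = 126
  {R, J} + {T, Y, E, P}: 60 + 66 = 126
  {T} + {R, J, Y, E, P}: 14 + 76 = 90
  {R, T} + {J, Y, E, P}: 60 + 66 = 126
  {J, T} + {R, Y, E, P}: 50 + 76 = 126
  … (31 splits in total)
Best: vehicle 1 H → T → H = 14; vehicle 2 H → R → J → Y → E → P → H = 76; combined 90.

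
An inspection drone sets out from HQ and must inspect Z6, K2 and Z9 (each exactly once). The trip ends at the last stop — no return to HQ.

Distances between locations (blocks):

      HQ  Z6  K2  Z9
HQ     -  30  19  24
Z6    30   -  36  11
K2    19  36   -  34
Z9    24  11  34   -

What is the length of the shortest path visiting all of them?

There are 3! = 6 possible orderings.
HQ→Z6→K2→Z9: 30+36+34 = 100
HQ→Z6→Z9→K2: 30+11+34 = 75
HQ→K2→Z6→Z9: 19+36+11 = 66
HQ→K2→Z9→Z6: 19+34+11 = 64
HQ→Z9→Z6→K2: 24+11+36 = 71
HQ→Z9→K2→Z6: 24+34+36 = 94
The minimum is 64.
One shortest path: HQ → K2 → Z9 → Z6.

Minimum one-way distance = 64 blocks.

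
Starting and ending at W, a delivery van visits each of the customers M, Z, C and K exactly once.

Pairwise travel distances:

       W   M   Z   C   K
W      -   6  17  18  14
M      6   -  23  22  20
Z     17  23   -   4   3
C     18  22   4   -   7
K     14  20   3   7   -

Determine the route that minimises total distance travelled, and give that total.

Minimum total distance: 49.

With 4 stops there are 4!/2 = 12 distinct round trips (a route and its reverse cost the same).
W→M→Z→C→K→W: 6+23+4+7+14 = 54
W→M→Z→K→C→W: 6+23+3+7+18 = 57
W→M→C→Z→K→W: 6+22+4+3+14 = 49
W→M→C→K→Z→W: 6+22+7+3+17 = 55
W→M→K→Z→C→W: 6+20+3+4+18 = 51
W→M→K→C→Z→W: 6+20+7+4+17 = 54
W→Z→M→C→K→W: 17+23+22+7+14 = 83
W→Z→M→K→C→W: 17+23+20+7+18 = 85
W→Z→C→M→K→W: 17+4+22+20+14 = 77
W→Z→K→M→C→W: 17+3+20+22+18 = 80
W→C→M→Z→K→W: 18+22+23+3+14 = 80
W→C→Z→M→K→W: 18+4+23+20+14 = 79
The minimum is 49.
One optimal route: W → M → C → Z → K → W (or its reverse).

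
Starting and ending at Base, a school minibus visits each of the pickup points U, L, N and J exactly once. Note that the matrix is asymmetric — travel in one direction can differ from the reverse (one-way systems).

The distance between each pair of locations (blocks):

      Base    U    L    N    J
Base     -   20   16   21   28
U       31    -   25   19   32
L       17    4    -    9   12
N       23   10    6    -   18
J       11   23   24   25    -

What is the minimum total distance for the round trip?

Base→U→L→N→J→Base: 20+25+9+18+11 = 83
Base→U→L→J→N→Base: 20+25+12+25+23 = 105
Base→U→N→L→J→Base: 20+19+6+12+11 = 68
Base→U→N→J→L→Base: 20+19+18+24+17 = 98
Base→U→J→L→N→Base: 20+32+24+9+23 = 108
Base→U→J→N→L→Base: 20+32+25+6+17 = 100
Base→L→U→N→J→Base: 16+4+19+18+11 = 68
Base→L→U→J→N→Base: 16+4+32+25+23 = 100
Base→L→N→U→J→Base: 16+9+10+32+11 = 78
Base→L→N→J→U→Base: 16+9+18+23+31 = 97
Base→L→J→U→N→Base: 16+12+23+19+23 = 93
Base→L→J→N→U→Base: 16+12+25+10+31 = 94
Base→N→U→L→J→Base: 21+10+25+12+11 = 79
Base→N→U→J→L→Base: 21+10+32+24+17 = 104
… (10 more)
The minimum is 68.
One optimal route: Base → U → N → L → J → Base.

Minimum total distance: 68 blocks.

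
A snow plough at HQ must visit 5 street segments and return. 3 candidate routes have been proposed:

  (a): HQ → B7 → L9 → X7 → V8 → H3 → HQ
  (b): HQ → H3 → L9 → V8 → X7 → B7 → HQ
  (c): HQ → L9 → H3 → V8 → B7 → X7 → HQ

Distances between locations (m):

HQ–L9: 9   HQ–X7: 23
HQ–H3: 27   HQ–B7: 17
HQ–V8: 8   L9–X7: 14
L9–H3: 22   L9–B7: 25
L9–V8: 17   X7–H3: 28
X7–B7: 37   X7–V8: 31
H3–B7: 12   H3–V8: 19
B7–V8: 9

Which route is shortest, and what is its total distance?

119 m — (c) is the shortest.

(a): 17 + 25 + 14 + 31 + 19 + 27 = 133
(b): 27 + 22 + 17 + 31 + 37 + 17 = 151
(c): 9 + 22 + 19 + 9 + 37 + 23 = 119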